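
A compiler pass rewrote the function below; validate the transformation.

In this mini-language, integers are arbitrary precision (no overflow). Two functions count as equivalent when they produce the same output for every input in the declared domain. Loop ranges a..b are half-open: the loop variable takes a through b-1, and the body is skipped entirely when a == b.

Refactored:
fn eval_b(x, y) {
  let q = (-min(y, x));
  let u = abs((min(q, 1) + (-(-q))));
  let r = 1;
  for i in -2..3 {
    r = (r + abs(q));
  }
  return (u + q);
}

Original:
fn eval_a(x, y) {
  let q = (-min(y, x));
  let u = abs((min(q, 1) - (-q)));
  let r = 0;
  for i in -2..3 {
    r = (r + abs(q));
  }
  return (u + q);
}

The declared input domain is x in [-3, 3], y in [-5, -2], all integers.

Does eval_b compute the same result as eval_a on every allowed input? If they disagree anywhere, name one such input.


The one real change (`0` became `1`) has no effect anywhere in the declared ranges; all 28 inputs agree.
verdict: equivalent


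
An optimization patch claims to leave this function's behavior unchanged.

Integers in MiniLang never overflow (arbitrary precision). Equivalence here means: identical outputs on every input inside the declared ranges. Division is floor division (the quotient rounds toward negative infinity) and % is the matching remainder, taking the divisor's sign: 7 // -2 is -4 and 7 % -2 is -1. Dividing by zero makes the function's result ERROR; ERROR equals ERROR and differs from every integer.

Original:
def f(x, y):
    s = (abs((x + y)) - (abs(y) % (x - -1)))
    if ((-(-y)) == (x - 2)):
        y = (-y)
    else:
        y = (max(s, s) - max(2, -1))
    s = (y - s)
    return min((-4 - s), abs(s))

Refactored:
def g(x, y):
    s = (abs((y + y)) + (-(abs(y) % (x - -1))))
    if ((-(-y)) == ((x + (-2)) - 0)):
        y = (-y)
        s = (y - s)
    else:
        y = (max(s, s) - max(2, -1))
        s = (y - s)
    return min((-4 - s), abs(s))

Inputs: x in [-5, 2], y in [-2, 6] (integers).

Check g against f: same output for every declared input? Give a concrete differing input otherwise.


The rewrite breaks on x=0, y=-2, where the results are -4 and -2.
f: s = 2; ((-(-y)) == (x - 2)) -> true; y = 2; s = 0; return -4
g: s = 4; ((-(-y)) == ((x + (-2)) - 0)) -> true; y = 2; s = -2; return -2
verdict: not equivalent; witness: x=0, y=-2


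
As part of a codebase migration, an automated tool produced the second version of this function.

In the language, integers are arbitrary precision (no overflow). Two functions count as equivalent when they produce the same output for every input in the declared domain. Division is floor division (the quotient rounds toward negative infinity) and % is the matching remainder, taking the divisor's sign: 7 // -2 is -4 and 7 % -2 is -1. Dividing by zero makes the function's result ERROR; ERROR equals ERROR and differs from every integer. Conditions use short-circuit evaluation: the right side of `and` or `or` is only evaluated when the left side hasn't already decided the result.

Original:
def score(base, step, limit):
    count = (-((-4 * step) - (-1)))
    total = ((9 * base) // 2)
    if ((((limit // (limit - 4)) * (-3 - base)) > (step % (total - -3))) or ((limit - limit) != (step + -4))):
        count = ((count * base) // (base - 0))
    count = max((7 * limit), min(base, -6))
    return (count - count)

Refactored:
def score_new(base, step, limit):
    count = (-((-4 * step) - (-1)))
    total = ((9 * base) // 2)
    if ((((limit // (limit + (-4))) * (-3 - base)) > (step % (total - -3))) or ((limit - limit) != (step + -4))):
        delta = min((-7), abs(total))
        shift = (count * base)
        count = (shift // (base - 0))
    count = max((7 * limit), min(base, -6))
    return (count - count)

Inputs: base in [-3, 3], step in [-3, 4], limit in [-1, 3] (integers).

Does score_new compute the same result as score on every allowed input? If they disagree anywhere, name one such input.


This is a faithful refactor — statement counts differ; also local variable names differ; also constant usage differs; also arithmetic usage differs; also min/max/abs usage differs, but the computed results match everywhere.
Spot check at base=3, step=2, limit=2 — score: count := 7 | total := 13 | ((((limit // (limit - 4)) * (-3 - base)) > (step % (total - -3))) or ((limit - limit) != (step + -4))): true | count := 7 | count := 14 | result 0. score_new: count := 7 | total := 13 | ((((limit // (limit + (-4))) * (-3 - base)) > (step % (total - -3))) or ((limit - limit) != (step + -4))): true | delta := -7 | shift := 21 | count := 7 | count := 14 | result 0. Both give 0.
An exhaustive pass over the 280 declared inputs shows identical outputs.
verdict: equivalent


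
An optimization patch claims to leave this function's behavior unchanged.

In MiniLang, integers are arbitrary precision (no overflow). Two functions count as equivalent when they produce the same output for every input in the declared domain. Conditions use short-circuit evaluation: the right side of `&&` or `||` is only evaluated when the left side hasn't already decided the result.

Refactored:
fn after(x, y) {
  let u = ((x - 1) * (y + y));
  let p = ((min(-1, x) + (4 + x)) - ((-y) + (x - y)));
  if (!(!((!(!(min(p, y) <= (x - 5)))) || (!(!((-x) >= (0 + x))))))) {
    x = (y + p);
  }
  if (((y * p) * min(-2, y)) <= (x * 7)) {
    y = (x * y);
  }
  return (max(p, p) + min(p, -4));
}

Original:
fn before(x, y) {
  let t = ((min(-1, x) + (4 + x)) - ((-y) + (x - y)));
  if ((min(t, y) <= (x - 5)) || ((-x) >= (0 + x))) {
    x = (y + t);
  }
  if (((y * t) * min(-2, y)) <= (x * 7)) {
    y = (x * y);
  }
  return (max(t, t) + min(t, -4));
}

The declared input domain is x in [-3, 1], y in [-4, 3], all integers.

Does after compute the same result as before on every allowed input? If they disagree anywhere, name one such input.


Side by side, the visible changes include: arithmetic usage differs, plus statement counts differ, plus constant usage differs, plus boolean connective usage differs, plus local variable names differ.
As a probe, take x=-3, y=-4: before runs t=-7, then ((min(t, y) <= (x - 5)) || ((-x) >= (0 + x))) is true, then x=-11, then (((y * t) * min(-2, y)) <= (x * 7)) is true, then y=44, then returns -14; after runs u=32, then p=-7, then (!(!((!(!(min(p, y) <= (x - 5)))) || (!(!((-x) >= (0 + x))))))) is true, then x=-11, then (((y * p) * min(-2, y)) <= (x * 7)) is true, then y=44, then returns -14; both end at -14.
Every one of the 40 inputs gives matching results.
verdict: equivalent


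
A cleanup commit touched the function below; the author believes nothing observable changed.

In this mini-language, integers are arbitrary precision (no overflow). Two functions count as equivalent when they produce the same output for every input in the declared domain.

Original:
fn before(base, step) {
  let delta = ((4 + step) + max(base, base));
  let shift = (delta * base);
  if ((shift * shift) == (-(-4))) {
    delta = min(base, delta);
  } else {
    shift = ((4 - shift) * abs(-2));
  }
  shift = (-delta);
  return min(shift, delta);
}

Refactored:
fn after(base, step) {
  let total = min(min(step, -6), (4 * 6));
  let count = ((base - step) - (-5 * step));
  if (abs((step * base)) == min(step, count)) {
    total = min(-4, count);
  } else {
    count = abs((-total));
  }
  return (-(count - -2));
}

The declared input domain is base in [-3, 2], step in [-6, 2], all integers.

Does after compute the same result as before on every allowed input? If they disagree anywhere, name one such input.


These are not equivalent — on base=-3, step=-6 the outputs split (-5 vs -8).
before: delta := -5 | shift := 15 | ((shift * shift) == (-(-4))): false | shift := -22 | shift := 5 | result -5
after: total := -6 | count := -27 | (abs((step * base)) == min(step, count)): false | count := 6 | result -8
verdict: not equivalent; witness: base=-3, step=-6


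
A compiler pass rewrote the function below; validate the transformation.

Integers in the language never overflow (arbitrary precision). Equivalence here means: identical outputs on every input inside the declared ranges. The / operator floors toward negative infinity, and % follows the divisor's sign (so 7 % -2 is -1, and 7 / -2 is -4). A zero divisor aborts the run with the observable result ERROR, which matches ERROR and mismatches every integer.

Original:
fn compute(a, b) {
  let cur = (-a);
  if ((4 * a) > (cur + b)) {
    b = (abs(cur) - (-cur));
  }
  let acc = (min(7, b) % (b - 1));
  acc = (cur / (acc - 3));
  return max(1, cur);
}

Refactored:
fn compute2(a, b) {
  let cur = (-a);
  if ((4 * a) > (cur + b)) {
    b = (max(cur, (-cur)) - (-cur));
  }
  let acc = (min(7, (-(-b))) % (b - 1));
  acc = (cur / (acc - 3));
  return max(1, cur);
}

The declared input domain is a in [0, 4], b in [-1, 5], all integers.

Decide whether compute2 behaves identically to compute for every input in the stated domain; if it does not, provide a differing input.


The two versions differ — the changes include min/max/abs usage differs.
Spot check at a=0, b=0 — compute: cur := 0 | ((4 * a) > (cur + b)): false | acc := 0 | acc := 0 | result 1. compute2: cur := 0 | ((4 * a) > (cur + b)): false | acc := 0 | acc := 0 | result 1. Both give 1.
Sweeping the whole domain (35 inputs) finds no disagreement.
verdict: equivalent


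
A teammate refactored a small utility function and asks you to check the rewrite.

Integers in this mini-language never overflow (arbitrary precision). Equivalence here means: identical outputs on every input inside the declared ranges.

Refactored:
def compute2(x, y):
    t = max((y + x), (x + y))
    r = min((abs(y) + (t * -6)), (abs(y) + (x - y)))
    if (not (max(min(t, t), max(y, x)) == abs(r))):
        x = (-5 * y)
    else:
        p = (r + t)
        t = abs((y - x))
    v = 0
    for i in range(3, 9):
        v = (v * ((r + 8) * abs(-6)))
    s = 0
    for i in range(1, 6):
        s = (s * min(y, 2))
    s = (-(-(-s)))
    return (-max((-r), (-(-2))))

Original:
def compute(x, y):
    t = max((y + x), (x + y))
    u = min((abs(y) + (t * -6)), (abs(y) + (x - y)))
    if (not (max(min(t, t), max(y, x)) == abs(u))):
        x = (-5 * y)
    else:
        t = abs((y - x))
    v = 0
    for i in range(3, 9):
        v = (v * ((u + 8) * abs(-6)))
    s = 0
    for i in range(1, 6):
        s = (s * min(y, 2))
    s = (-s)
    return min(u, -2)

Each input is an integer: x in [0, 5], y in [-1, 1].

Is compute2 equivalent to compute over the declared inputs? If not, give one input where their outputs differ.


Although statement counts differ; local variable names differ; min/max/abs usage differs; arithmetic usage differs, 18/18 inputs agree.
verdict: equivalent


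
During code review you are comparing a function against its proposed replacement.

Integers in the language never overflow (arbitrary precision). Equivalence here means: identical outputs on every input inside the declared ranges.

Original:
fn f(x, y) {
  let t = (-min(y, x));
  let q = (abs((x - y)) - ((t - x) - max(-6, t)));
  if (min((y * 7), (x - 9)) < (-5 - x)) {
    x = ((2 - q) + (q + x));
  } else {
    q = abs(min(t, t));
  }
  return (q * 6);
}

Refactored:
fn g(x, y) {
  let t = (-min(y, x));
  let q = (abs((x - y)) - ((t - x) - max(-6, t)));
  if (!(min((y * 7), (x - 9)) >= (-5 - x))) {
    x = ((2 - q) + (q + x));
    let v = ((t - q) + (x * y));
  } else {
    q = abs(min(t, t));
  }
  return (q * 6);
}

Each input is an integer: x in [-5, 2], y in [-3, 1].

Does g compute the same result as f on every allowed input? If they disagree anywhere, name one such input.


The two are interchangeable: local variable names differ; arithmetic usage differs; statement counts differ; comparison usage differs; boolean connective usage differs, and every declared input agrees.
As a probe, take x=2, y=-1: f runs t=1, then q=5, then (min((y * 7), (x - 9)) < (-5 - x)) is false, then q=1, then returns 6; g runs t=1, then q=5, then (!(min((y * 7), (x - 9)) >= (-5 - x))) is false, then q=1, then returns 6; both end at 6.
An exhaustive pass over the 40 declared inputs shows identical outputs.
verdict: equivalent


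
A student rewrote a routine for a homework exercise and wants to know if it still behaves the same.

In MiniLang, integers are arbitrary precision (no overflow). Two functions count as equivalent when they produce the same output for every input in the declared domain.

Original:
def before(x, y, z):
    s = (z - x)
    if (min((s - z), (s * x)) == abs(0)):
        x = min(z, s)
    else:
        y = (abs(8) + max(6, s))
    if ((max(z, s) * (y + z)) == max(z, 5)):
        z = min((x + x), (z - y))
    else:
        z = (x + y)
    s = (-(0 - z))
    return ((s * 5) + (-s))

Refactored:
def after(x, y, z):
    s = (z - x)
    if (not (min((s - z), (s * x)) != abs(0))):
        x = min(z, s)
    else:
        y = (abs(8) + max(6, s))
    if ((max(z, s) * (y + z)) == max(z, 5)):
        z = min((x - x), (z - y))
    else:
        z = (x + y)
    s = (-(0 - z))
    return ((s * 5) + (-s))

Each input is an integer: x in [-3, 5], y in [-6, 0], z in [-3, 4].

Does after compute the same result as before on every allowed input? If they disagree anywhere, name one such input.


The rewrite breaks on x=0, y=-4, z=-1, where the results are -8 and 0.
before: s = -1; (min((s - z), (s * x)) == abs(0)) -> true; x = -1; ((max(z, s) * (y + z)) == max(z, 5)) -> true; z = -2; s = -2; return -8
after: s = -1; (not (min((s - z), (s * x)) != abs(0))) -> true; x = -1; ((max(z, s) * (y + z)) == max(z, 5)) -> true; z = 0; s = 0; return 0
verdict: not equivalent; witness: x=0, y=-4, z=-1


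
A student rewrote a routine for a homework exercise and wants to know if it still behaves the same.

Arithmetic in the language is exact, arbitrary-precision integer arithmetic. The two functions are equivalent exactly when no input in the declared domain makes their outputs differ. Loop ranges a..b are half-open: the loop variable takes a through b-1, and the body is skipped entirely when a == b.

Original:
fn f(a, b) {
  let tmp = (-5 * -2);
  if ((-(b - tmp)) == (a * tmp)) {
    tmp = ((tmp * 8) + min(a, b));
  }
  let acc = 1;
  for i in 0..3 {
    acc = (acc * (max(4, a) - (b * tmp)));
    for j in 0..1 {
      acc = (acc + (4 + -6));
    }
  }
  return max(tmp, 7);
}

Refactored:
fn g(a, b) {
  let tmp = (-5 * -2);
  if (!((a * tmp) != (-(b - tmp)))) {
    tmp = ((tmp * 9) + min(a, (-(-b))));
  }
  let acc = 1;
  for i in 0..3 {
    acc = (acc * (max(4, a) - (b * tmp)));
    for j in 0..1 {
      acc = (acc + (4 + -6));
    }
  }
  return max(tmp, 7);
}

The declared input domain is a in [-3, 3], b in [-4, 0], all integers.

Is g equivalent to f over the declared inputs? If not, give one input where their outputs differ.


Consider the input a=1, b=0.
f: tmp = 10; ((-(b - tmp)) == (a * tmp)) -> true; tmp = 80; acc = 1; [i=0]; acc = 4; [j=0]; acc = 2; [i=1]; acc = 8; [j=0]; acc = 6; [i=2]; acc = 24; [j=0]; acc = 22; return 80
g: tmp = 10; (!((a * tmp) != (-(b - tmp)))) -> true; tmp = 90; acc = 1; [i=0]; acc = 4; [j=0]; acc = 2; [i=1]; acc = 8; [j=0]; acc = 6; [i=2]; acc = 24; [j=0]; acc = 22; return 90
80 vs 90 — the two versions disagree here.
verdict: not equivalent; witness: a=1, b=0


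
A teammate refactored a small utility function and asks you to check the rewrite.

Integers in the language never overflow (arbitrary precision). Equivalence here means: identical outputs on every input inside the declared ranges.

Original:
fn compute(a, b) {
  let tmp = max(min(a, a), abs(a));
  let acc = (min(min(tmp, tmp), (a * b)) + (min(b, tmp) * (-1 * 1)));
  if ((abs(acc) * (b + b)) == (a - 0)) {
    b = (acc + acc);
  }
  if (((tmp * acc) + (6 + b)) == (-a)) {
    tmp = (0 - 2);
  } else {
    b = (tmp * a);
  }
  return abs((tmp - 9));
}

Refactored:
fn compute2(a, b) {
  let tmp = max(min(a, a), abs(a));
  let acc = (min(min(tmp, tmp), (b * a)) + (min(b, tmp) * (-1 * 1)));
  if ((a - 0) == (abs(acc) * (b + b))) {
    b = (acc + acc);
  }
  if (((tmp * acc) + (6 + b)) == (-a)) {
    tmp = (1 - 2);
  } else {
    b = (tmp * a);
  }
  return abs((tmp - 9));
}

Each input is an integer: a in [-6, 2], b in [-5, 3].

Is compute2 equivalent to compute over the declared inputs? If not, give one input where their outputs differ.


There is a counterexample at a=-6, b=0: 11 on one side, 10 on the other.
compute: tmp=6, then acc=0, then ((abs(acc) * (b + b)) == (a - 0)) is false, then (((tmp * acc) + (6 + b)) == (-a)) is true, then tmp=-2, then returns 11
compute2: tmp=6, then acc=0, then ((a - 0) == (abs(acc) * (b + b))) is false, then (((tmp * acc) + (6 + b)) == (-a)) is true, then tmp=-1, then returns 10
verdict: not equivalent; witness: a=-6, b=0


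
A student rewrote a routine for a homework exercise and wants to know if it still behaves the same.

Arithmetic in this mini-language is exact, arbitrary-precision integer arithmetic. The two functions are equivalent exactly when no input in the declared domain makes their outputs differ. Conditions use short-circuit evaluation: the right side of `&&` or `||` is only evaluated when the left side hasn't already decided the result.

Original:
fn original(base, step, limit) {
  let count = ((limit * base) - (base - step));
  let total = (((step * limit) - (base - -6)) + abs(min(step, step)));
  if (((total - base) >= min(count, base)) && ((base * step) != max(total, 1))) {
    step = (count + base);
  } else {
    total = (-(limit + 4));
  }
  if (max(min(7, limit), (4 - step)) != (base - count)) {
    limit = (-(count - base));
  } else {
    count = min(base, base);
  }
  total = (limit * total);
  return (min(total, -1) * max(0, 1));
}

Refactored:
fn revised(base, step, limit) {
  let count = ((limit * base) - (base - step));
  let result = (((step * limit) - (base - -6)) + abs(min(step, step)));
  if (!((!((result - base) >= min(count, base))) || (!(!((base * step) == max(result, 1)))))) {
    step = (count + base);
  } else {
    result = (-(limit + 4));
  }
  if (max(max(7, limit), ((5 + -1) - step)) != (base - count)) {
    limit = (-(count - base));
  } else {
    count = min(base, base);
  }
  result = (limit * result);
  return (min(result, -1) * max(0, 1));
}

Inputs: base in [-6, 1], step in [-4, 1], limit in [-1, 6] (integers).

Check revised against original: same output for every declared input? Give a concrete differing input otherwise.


The edit looks behavioral (`min(7, limit)` became `max(7, limit)`), but over these ranges it never changes the outcome.
Spot check at base=-1, step=-1, limit=-1 — original: count becomes 1; next total becomes -3; next (((total - base) >= min(count, base)) && ((base * step) != max(total, 1))) evaluates to false; next total becomes -3; next (max(min(7, limit), (4 - step)) != (base - count)) evaluates to true; next limit becomes -2; next total becomes 6; next final value -1. revised: count becomes 1; next result becomes -3; next (!((!((result - base) >= min(count, base))) || (!(!((base * step) == max(result, 1)))))) evaluates to false; next result becomes -3; next (max(max(7, limit), ((5 + -1) - step)) != (base - count)) evaluates to true; next limit becomes -2; next result becomes 6; next final value -1. Both give -1.
Across all 384 domain points the two functions coincide.
verdict: equivalent


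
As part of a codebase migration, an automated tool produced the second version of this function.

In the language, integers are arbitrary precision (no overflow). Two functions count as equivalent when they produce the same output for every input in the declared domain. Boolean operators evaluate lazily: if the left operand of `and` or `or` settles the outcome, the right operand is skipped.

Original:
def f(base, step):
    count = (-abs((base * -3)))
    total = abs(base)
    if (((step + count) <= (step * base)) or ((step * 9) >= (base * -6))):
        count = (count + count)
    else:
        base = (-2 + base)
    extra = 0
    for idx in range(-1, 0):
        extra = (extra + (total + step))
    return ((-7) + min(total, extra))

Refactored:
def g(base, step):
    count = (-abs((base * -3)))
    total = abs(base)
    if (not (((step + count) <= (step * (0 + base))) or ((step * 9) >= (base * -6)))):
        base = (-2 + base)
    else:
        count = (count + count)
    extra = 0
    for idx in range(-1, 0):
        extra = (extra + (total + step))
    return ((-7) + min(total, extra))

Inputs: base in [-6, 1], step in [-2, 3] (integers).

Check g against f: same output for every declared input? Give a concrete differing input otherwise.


Comparing the listings, the differences include: boolean connective usage differs; also constant usage differs; also arithmetic usage differs.
Spot check at base=0, step=-2 — f: count := 0 | total := 0 | (((step + count) <= (step * base)) or ((step * 9) >= (base * -6))): true | count := 0 | extra := 0 | iter idx=-1: | extra := -2 | result -9. g: count := 0 | total := 0 | (not (((step + count) <= (step * (0 + base))) or ((step * 9) >= (base * -6)))): false | count := 0 | extra := 0 | iter idx=-1: | extra := -2 | result -9. Both give -9.
Every one of the 48 inputs gives matching results.
verdict: equivalent


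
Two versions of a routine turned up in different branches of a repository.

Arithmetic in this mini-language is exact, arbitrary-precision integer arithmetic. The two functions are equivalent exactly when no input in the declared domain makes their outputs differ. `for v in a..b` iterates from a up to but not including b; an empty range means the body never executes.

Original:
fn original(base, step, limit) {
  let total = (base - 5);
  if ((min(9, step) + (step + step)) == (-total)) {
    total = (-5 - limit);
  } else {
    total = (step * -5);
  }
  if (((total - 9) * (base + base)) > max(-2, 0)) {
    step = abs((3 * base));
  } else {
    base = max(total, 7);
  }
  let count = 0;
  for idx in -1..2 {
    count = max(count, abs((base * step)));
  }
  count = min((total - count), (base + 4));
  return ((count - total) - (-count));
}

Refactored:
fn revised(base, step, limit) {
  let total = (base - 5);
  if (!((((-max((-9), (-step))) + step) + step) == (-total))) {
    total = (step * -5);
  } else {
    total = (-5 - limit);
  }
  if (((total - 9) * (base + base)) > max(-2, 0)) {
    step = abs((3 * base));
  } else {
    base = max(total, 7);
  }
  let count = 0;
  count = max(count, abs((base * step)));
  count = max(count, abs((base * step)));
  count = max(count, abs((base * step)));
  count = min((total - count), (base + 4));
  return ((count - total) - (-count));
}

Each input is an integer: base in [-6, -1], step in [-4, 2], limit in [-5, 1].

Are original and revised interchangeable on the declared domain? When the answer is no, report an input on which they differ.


Equivalent — the differences include statement counts differ, local variable names differ, boolean connective usage differs, min/max/abs usage differs, arithmetic usage differs, loop structure differs, yet no declared input distinguishes the two.
As a probe, take base=-1, step=-1, limit=0: original runs total = -6; ((min(9, step) + (step + step)) == (-total)) -> false; total = 5; (((total - 9) * (base + base)) > max(-2, 0)) -> true; step = 3; count = 0; [idx=-1]; count = 3; [idx=0]; count = 3; [idx=1]; count = 3; count = 2; return -1; revised runs total = -6; (!((((-max((-9), (-step))) + step) + step) == (-total))) -> true; total = 5; (((total - 9) * (base + base)) > max(-2, 0)) -> true; step = 3; count = 0; count = 3; count = 3; count = 3; count = 2; return -1; both end at -1.
An exhaustive pass over the 294 declared inputs shows identical outputs.
verdict: equivalent


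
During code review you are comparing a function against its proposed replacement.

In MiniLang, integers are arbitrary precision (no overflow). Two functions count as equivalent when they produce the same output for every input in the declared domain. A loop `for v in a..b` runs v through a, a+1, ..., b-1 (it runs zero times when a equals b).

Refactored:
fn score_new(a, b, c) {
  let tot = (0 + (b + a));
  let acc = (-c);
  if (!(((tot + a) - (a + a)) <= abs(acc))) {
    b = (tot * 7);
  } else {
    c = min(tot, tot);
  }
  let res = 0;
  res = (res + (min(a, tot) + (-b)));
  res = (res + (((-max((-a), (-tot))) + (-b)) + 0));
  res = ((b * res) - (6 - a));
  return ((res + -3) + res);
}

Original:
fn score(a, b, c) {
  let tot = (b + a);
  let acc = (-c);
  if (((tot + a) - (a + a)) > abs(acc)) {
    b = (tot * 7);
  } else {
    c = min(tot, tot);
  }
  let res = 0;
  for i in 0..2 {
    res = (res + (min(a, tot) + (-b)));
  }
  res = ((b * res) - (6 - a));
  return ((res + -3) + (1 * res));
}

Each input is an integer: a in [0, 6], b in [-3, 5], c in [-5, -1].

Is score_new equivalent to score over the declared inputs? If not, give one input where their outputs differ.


Behavior is preserved: although constant usage differs; comparison usage differs; boolean connective usage differs; min/max/abs usage differs; local variable names differ; loop structure differs; arithmetic usage differs, the outputs never diverge.
As a probe, take a=1, b=-2, c=-4: score runs tot=-1, then acc=4, then (((tot + a) - (a + a)) > abs(acc)) is false, then c=-1, then res=0, then (i=0), then res=1, then (i=1), then res=2, then res=-9, then returns -21; score_new runs tot=-1, then acc=4, then (!(((tot + a) - (a + a)) <= abs(acc))) is false, then c=-1, then res=0, then res=1, then res=2, then res=-9, then returns -21; both end at -21.
Checked all 315 inputs in the declared domain: the outputs agree on every one.
verdict: equivalent


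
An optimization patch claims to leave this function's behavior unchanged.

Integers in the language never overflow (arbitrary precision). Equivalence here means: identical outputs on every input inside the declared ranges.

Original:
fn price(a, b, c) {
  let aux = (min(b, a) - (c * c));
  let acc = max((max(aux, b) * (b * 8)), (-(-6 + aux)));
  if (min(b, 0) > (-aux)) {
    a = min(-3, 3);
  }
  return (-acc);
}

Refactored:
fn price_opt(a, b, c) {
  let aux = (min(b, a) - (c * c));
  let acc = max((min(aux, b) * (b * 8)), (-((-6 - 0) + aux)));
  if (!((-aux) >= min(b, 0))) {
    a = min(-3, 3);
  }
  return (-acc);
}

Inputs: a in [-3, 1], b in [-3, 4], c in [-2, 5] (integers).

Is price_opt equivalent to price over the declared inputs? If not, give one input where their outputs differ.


Consider the input a=-3, b=-3, c=-2.
price: aux becomes -7; next acc becomes 72; next (min(b, 0) > (-aux)) evaluates to false; next final value -72
price_opt: aux becomes -7; next acc becomes 168; next (!((-aux) >= min(b, 0))) evaluates to false; next final value -168
-72 and -168 differ, so these are not the same function on this domain.
verdict: not equivalent; witness: a=-3, b=-3, c=-2


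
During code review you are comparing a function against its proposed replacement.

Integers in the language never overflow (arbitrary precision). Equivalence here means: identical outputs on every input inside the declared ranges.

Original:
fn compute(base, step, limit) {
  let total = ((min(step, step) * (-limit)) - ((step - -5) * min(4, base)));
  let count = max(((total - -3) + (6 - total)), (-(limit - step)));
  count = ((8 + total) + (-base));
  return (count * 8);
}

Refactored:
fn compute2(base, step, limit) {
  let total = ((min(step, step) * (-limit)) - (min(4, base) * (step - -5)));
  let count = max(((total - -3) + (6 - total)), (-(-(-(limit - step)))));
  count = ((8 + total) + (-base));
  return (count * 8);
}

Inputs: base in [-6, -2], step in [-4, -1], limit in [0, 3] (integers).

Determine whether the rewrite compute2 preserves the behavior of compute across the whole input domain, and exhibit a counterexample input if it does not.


Side by side, the visible changes include: same computation, different form.
As a probe, take base=-3, step=-2, limit=1: compute runs total = 11; count = 9; count = 22; return 176; compute2 runs total = 11; count = 9; count = 22; return 176; both end at 176.
Across all 80 domain points the two functions coincide.
verdict: equivalent


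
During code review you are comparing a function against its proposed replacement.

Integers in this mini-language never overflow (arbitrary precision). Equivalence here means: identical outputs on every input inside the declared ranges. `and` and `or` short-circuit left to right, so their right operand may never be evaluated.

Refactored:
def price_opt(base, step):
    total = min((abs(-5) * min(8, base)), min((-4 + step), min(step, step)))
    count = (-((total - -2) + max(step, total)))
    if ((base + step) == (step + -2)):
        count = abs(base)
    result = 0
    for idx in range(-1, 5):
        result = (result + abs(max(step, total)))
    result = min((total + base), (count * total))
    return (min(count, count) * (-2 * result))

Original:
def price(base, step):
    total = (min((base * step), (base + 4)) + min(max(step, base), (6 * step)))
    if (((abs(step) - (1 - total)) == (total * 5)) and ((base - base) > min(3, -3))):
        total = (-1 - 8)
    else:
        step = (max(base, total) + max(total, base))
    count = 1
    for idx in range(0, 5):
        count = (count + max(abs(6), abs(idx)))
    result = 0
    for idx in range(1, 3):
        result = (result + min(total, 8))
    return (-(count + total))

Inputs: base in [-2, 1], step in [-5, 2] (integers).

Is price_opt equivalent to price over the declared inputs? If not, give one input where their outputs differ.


There is a counterexample at base=-2, step=-5: -3 on one side, 80 on the other.
price: total := -28 | (((abs(step) - (1 - total)) == (total * 5)) and ((base - base) > min(3, -3))): false | step := -4 | count := 1 | iter idx=0: | count := 7 | iter idx=1: | count := 13 | iter idx=2: | count := 19 | iter idx=3: | count := 25 | iter idx=4: | count := 31 | result := 0 | iter idx=1: | result := -28 | iter idx=2: | result := -56 | result -3
price_opt: total := -10 | count := 13 | ((base + step) == (step + -2)): true | count := 2 | result := 0 | iter idx=-1: | result := 5 | iter idx=0: | result := 10 | iter idx=1: | result := 15 | iter idx=2: | result := 20 | iter idx=3: | result := 25 | iter idx=4: | result := 30 | result := -20 | result 80
verdict: not equivalent; witness: base=-2, step=-5


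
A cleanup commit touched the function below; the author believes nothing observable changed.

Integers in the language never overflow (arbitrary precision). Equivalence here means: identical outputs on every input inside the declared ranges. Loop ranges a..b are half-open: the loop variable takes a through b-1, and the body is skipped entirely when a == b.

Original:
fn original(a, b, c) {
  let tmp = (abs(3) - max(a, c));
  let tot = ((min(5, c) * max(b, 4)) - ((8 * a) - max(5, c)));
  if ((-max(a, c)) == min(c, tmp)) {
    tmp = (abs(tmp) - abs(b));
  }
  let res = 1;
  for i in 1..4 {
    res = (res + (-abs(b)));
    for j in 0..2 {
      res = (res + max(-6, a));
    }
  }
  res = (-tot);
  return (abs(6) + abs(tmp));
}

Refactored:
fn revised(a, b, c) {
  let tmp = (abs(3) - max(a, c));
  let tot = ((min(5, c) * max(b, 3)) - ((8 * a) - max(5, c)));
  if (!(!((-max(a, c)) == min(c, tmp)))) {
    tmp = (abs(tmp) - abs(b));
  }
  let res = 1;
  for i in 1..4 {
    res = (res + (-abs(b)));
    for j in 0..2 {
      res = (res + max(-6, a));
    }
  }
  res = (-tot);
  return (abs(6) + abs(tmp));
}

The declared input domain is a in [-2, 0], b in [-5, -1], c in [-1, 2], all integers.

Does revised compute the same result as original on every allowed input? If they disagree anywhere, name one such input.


Equivalent. The suspicious edit (`4` became `3`) never changes the result for any input inside the declared domain.
Every one of the 60 inputs gives matching results.
As a probe, take a=-2, b=-5, c=-1: original runs tmp := 4 | tot := 17 | ((-max(a, c)) == min(c, tmp)): false | res := 1 | iter i=1: | res := -4 | iter j=0: | res := -6 | iter j=1: | res := -8 | iter i=2: | res := -13 | iter j=0: | res := -15 | iter j=1: | res := -17 | iter i=3: | res := -22 | iter j=0: | res := -24 | iter j=1: | res := -26 | res := -17 | result 10; revised runs tmp := 4 | tot := 18 | (!(!((-max(a, c)) == min(c, tmp)))): false | res := 1 | iter i=1: | res := -4 | iter j=0: | res := -6 | iter j=1: | res := -8 | iter i=2: | res := -13 | iter j=0: | res := -15 | iter j=1: | res := -17 | iter i=3: | res := -22 | iter j=0: | res := -24 | iter j=1: | res := -26 | res := -18 | result 10; both end at 10.
verdict: equivalent


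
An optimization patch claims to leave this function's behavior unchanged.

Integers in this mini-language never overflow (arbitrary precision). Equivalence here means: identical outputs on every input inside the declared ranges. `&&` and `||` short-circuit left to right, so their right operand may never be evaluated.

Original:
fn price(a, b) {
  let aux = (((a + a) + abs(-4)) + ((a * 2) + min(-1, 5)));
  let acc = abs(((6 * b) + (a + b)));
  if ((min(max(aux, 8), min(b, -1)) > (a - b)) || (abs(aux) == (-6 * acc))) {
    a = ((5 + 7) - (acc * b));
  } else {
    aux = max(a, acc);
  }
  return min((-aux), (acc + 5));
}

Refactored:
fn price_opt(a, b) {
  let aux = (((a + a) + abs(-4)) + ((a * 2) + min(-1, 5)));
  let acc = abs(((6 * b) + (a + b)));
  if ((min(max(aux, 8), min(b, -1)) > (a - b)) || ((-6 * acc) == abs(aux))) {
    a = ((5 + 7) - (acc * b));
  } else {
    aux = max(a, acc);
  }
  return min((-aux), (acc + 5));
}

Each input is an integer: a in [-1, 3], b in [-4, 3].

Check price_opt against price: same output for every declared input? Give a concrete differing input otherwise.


Side by side, the visible changes include: same computation, different form.
One worked example (a=-1, b=-4) — price: aux becomes -1; next acc becomes 29; next ((min(max(aux, 8), min(b, -1)) > (a - b)) || (abs(aux) == (-6 * acc))) evaluates to false; next aux becomes 29; next final value -29; price_opt: aux becomes -1; next acc becomes 29; next ((min(max(aux, 8), min(b, -1)) > (a - b)) || ((-6 * acc) == abs(aux))) evaluates to false; next aux becomes 29; next final value -29; agreement on -29.
Every one of the 40 inputs gives matching results.
verdict: equivalent


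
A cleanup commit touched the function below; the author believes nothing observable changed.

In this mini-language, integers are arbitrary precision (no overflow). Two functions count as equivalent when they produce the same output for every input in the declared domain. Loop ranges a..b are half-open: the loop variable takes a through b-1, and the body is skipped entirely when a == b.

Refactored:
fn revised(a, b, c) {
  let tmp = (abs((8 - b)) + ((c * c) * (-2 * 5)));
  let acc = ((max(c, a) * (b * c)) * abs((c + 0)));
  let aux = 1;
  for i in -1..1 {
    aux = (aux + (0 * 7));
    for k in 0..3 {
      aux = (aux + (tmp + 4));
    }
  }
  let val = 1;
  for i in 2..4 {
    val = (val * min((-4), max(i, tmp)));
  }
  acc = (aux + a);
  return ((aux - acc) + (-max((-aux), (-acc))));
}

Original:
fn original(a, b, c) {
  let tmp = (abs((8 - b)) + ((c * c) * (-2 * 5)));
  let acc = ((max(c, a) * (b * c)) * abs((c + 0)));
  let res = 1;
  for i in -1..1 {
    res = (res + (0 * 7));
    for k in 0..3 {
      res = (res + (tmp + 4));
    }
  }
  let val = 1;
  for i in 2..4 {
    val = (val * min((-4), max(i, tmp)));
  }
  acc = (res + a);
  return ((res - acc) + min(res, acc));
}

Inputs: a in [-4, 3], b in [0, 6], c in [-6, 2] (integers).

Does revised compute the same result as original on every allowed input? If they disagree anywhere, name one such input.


Reading the diff, among the changes: min/max/abs usage differs, plus local variable names differ.
Spot check at a=1, b=1, c=-5 — original: tmp = -243; acc = -25; res = 1; [i=-1]; res = 1; [k=0]; res = -238; [k=1]; res = -477; [k=2]; res = -716; [i=0]; res = -716; [k=0]; res = -955; [k=1]; res = -1194; [k=2]; res = -1433; val = 1; [i=2]; val = -4; [i=3]; val = 16; acc = -1432; return -1434. revised: tmp = -243; acc = -25; aux = 1; [i=-1]; aux = 1; [k=0]; aux = -238; [k=1]; aux = -477; [k=2]; aux = -716; [i=0]; aux = -716; [k=0]; aux = -955; [k=1]; aux = -1194; [k=2]; aux = -1433; val = 1; [i=2]; val = -4; [i=3]; val = 16; acc = -1432; return -1434. Both give -1434.
Sweeping the whole domain (504 inputs) finds no disagreement.
verdict: equivalent


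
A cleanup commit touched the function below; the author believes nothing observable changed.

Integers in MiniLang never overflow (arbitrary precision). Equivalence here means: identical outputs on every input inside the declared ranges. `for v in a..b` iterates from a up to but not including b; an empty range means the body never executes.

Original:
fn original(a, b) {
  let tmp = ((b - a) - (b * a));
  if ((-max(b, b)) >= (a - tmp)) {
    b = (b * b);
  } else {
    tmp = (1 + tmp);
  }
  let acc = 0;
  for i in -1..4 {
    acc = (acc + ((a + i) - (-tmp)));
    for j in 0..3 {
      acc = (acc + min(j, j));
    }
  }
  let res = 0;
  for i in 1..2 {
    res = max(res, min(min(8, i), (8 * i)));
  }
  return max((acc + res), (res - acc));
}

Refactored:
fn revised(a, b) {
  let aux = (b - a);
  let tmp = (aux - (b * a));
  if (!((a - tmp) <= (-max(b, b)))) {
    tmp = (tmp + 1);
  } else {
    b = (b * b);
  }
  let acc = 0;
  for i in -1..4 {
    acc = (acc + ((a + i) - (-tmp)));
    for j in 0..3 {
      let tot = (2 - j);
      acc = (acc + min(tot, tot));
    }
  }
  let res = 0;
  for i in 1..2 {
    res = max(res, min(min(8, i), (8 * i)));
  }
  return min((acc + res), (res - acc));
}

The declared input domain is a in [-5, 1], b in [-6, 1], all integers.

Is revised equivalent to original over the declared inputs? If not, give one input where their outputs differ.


Input a=-5, b=-6: 156 from original versus -154 from revised.
verdict: not equivalent; witness: a=-5, b=-6


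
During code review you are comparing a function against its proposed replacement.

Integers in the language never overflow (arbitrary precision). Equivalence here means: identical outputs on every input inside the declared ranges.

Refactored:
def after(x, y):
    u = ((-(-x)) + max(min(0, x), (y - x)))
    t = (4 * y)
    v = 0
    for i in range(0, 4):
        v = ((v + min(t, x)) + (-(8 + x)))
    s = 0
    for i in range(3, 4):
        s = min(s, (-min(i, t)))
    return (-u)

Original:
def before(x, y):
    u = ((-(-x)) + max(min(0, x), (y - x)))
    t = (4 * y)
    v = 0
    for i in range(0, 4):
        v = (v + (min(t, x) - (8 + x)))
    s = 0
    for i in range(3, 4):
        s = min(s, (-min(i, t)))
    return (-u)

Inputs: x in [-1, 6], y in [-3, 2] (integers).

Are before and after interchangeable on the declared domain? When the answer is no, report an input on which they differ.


This is a faithful refactor — arithmetic usage differs, but the computed results match everywhere.
Tracing x=1, y=0: before: u=1, then t=0, then v=0, then (i=0), then v=-9, then (i=1), then v=-18, then (i=2), then v=-27, then (i=3), then v=-36, then s=0, then (i=3), then s=0, then returns -1 | after: u=1, then t=0, then v=0, then (i=0), then v=-9, then (i=1), then v=-18, then (i=2), then v=-27, then (i=3), then v=-36, then s=0, then (i=3), then s=0, then returns -1 — matching result -1.
Across all 48 domain points the two functions coincide.
verdict: equivalent


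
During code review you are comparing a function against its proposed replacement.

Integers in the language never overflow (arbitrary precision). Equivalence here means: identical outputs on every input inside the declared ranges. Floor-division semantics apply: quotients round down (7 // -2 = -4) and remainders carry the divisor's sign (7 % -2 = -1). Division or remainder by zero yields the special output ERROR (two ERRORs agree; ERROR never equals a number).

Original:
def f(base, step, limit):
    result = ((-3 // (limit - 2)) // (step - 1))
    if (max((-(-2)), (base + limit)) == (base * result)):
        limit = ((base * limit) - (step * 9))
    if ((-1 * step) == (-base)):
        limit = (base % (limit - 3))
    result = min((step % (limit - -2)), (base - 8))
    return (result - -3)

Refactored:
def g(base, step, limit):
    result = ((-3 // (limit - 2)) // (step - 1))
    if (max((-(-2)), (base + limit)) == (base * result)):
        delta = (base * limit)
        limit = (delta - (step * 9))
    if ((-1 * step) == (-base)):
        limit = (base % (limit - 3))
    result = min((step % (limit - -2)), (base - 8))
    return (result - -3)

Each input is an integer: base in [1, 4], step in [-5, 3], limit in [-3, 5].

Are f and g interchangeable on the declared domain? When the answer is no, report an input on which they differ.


Behavior is preserved: although statement counts differ, local variable names differ, the outputs never diverge.
Spot check at base=3, step=3, limit=-2 — f: result := 0 | (max((-(-2)), (base + limit)) == (base * result)): false | ((-1 * step) == (-base)): true | limit := -2 | divide-by-zero, output ERROR. g: result := 0 | (max((-(-2)), (base + limit)) == (base * result)): false | ((-1 * step) == (-base)): true | limit := -2 | divide-by-zero, output ERROR. Both give ERROR.
Every one of the 324 inputs gives matching results.
verdict: equivalent
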